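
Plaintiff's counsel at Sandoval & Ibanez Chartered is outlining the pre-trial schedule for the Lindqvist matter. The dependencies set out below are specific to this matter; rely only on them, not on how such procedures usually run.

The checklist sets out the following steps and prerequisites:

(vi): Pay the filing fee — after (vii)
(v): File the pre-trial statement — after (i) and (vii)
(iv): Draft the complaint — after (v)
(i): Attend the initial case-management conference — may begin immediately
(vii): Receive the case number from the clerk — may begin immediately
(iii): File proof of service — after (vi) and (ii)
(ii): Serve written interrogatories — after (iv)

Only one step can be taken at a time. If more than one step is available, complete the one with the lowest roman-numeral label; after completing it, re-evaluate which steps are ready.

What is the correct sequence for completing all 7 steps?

(i), (vii), (v), (iv), (ii), (vi), (iii)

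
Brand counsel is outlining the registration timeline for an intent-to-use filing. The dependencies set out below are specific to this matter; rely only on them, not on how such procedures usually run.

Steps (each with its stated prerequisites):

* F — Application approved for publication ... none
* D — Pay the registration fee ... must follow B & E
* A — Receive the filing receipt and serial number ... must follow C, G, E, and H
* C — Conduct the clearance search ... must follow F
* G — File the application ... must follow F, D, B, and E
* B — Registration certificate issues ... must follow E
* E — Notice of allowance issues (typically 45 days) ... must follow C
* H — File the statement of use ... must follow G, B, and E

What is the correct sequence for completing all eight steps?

F C E B D G H A

F is the only step with nothing outstanding, so it goes first.
C needed F, now all done → C.
E needed C, now all done → E.
B needed E, now all done → B.
Next only D has its prerequisites met → D.
G needed F, D, B and E, now all done → G.
H is the only step now ready → H.
Next only A has its prerequisites met → A.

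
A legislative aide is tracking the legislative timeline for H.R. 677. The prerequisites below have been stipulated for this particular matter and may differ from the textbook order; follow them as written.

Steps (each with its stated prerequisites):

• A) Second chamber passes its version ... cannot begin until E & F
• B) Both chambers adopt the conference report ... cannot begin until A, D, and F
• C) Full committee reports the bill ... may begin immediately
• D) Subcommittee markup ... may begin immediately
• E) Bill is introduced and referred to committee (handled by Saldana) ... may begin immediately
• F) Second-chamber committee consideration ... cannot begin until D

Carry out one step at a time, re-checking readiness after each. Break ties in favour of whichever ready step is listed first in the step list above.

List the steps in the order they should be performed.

C, D, E, F, A, B

C, D and E have no prerequisites; C is listed earlier, so C is first.
Now D and E have their prerequisites met. D is listed earlier, so D next.
F now also ready, so the ready set is {E, F}; E is listed earlier → E.
F needed D, now all done → F.
A needed E and F, now all done → A.
B needed A, D and F, now all done → B.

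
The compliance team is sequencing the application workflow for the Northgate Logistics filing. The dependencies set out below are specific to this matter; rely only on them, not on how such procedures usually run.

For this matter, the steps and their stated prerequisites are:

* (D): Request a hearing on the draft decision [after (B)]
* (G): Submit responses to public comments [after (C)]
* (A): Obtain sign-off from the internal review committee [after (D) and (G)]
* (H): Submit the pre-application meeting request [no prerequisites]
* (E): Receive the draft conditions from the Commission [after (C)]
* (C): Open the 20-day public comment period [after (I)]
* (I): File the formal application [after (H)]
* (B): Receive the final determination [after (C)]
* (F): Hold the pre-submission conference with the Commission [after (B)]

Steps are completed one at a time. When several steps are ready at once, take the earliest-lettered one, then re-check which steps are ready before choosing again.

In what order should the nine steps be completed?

(H) has no prerequisites → (H) first.
(I) is the only step now ready → (I).
That leaves (C) as the only ready step → (C).
Ready: (B), (E) and (G). (B) has the earlier label → (B).
(D) and (F) now also ready, so the ready set is {(D), (E), (F), (G)}; (D) has the earlier label → (D).
Ready: (E), (F) and (G). (E) has the earlier label → (E).
Now (F) and (G) have their prerequisites met. (F) has the earlier label, so (F) next.
(G) needed (C), now all done → (G).
That leaves (A) as the only ready step → (A).

(H), (I), (C), (B), (D), (E), (F), (G), (A)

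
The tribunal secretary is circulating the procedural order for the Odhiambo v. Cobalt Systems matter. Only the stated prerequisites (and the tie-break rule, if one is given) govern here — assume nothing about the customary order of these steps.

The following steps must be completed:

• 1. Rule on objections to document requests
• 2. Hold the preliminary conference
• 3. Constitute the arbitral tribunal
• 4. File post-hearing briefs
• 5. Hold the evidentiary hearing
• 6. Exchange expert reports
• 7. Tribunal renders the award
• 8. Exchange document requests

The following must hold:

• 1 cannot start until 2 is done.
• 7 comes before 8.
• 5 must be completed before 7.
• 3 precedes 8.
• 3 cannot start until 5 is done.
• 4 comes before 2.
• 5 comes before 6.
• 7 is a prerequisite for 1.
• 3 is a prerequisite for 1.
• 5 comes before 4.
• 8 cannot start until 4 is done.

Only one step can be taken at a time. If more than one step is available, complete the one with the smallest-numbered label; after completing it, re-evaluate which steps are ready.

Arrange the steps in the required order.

5, 3, 4, 2, 6, 7, 1, 8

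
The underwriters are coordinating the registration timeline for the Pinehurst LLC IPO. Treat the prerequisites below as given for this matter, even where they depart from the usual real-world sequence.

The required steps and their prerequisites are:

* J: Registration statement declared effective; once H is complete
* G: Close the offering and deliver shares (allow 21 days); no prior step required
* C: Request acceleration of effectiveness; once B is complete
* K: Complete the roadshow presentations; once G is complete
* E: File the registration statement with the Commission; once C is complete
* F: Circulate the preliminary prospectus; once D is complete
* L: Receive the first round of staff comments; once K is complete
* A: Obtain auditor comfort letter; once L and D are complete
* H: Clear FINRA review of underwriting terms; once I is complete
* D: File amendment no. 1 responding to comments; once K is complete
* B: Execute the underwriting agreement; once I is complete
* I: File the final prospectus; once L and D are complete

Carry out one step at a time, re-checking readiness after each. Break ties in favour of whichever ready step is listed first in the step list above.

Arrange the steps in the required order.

Only G has no prerequisites, so it is first.
K needed G, now all done → K.
L and D are both available; L is listed earlier → L.
That leaves D as the only ready step → D.
F, A and I are all available; F is listed earlier → F.
A and I are both available; A is listed earlier → A.
Next only I has its prerequisites met → I.
H and B are both available; H is listed earlier → H.
J and B are both available; J is listed earlier → J.
That leaves B as the only ready step → B.
C is the only step now ready → C.
E needed C, now all done → E.

G, K, L, D, F, A, I, H, J, B, C, E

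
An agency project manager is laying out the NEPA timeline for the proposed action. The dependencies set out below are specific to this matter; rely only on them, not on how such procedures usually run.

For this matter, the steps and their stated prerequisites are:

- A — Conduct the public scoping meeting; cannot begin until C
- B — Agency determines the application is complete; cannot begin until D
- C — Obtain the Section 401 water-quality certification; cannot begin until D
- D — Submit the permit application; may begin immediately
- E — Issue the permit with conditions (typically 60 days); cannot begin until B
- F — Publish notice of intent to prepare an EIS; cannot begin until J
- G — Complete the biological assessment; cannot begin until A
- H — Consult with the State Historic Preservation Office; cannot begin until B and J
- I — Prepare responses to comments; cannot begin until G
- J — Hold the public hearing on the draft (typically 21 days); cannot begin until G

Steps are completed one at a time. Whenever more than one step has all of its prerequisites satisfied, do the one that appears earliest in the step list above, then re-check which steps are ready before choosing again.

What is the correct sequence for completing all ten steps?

D, B, C, A, E, G, I, J, F, H

D is the only step with nothing outstanding, so it goes first.
Now B and C have their prerequisites met. B is listed earlier, so B next.
E now also ready, so the ready set is {C, E}; C is listed earlier → C.
Now A and E have their prerequisites met. A is listed earlier, so A next.
Now E and G have their prerequisites met. E is listed earlier, so E next.
That leaves G as the only ready step → G.
Ready: I and J. I is listed earlier → I.
That leaves J as the only ready step → J.
Now F and H have their prerequisites met. F is listed earlier, so F next.
H is the only step now ready → H.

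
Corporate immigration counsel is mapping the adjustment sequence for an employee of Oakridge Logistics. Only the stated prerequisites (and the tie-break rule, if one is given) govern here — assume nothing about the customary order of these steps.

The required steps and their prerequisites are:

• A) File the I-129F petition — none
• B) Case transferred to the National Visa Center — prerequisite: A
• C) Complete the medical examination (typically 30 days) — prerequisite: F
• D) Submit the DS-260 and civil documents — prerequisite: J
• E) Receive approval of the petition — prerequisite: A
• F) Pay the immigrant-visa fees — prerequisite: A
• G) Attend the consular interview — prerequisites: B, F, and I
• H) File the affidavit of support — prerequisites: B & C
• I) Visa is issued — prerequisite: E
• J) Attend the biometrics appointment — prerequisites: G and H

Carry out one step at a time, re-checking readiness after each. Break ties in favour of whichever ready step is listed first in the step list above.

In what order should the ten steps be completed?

A, B, E, F, C, H, I, G, J, D

A is the only step with nothing outstanding, so it goes first.
Now B, E and F have their prerequisites met. B is listed earlier, so B next.
Now E and F have their prerequisites met. E is listed earlier, so E next.
Ready: F and I. F is listed earlier → F.
C now also ready, so the ready set is {C, I}; C is listed earlier → C.
H now also ready, so the ready set is {H, I}; H is listed earlier → H.
That leaves I as the only ready step → I.
G is the only step now ready → G.
That leaves J as the only ready step → J.
D is the only step now ready → D.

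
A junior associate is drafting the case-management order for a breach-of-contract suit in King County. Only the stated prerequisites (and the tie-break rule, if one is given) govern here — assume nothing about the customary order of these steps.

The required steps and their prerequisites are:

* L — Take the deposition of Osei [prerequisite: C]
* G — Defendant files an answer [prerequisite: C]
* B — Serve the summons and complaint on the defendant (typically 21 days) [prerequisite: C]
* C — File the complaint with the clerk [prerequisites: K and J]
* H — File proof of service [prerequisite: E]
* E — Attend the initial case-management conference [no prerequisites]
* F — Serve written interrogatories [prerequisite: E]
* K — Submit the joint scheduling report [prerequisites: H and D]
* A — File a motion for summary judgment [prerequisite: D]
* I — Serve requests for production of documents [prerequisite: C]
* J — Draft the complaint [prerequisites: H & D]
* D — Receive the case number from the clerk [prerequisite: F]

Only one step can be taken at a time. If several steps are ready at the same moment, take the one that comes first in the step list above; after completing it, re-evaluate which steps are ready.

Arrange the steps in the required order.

Only E has no prerequisites, so it is first.
Ready: H and F. H is listed earlier → H.
F needed E, now all done → F.
D is the only step now ready → D.
Now K, A and J have their prerequisites met. K is listed earlier, so K next.
Ready: A and J. A is listed earlier → A.
Next only J has its prerequisites met → J.
C is the only step now ready → C.
Now L, G, B and I have their prerequisites met. L is listed earlier, so L next.
G, B and I are all available; G is listed earlier → G.
Now B and I have their prerequisites met. B is listed earlier, so B next.
Next only I has its prerequisites met → I.

E, H, F, D, K, A, J, C, L, G, B, I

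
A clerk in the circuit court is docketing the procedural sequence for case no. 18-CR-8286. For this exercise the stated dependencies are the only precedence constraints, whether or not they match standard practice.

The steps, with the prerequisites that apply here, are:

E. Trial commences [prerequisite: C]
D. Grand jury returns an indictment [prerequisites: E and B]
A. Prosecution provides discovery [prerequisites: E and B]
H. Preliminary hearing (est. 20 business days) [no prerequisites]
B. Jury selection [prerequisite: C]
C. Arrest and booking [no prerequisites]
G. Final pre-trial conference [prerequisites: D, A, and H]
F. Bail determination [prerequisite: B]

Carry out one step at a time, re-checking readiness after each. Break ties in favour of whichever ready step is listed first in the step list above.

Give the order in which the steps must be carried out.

H and C have no prerequisites; H is listed earlier, so H is first.
Next only C has its prerequisites met → C.
Ready: E and B. E is listed earlier → E.
Next only B has its prerequisites met → B.
D, A and F are all available; D is listed earlier → D.
A and F are both available; A is listed earlier → A.
G now also ready, so the ready set is {G, F}; G is listed earlier → G.
F needed B, now all done → F.

H → C → E → B → D → A → G → F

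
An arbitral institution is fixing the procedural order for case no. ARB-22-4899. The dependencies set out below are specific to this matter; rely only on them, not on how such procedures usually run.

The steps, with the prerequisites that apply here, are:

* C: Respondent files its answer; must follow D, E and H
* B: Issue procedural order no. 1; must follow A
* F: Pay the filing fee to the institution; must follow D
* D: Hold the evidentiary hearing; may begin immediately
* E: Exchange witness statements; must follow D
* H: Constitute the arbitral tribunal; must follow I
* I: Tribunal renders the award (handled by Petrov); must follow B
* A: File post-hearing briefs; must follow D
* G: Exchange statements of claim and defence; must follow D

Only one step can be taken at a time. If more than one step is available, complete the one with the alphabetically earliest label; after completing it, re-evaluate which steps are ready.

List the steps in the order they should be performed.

D is the only step with nothing outstanding, so it goes first.
Now A, E, F and G have their prerequisites met. A has the earlier label, so A next.
B now also ready, so the ready set is {B, E, F, G}; B has the earlier label → B.
I now also ready, so the ready set is {E, F, G, I}; E has the earlier label → E.
Now F, G and I have their prerequisites met. F has the earlier label, so F next.
G and I are both available; G has the earlier label → G.
I needed B, now all done → I.
Next only H has its prerequisites met → H.
Next only C has its prerequisites met → C.

D, A, B, E, F, G, I, H, C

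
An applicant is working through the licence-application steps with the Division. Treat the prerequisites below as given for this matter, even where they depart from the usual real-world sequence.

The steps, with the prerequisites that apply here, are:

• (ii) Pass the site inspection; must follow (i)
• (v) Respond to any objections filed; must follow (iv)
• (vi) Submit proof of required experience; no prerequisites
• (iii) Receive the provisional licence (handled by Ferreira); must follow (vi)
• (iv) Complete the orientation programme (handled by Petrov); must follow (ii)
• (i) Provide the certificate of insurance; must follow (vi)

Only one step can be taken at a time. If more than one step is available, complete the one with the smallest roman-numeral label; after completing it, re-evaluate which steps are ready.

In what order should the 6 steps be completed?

(vi) has no prerequisites → (vi) first.
Now (i) and (iii) have their prerequisites met. (i) has the earlier label, so (i) next.
(ii) and (iii) are both available; (ii) has the earlier label → (ii).
Now (iii) and (iv) have their prerequisites met. (iii) has the earlier label, so (iii) next.
(iv) is the only step now ready → (iv).
Next only (v) has its prerequisites met → (v).

(vi) → (i) → (ii) → (iii) → (iv) → (v)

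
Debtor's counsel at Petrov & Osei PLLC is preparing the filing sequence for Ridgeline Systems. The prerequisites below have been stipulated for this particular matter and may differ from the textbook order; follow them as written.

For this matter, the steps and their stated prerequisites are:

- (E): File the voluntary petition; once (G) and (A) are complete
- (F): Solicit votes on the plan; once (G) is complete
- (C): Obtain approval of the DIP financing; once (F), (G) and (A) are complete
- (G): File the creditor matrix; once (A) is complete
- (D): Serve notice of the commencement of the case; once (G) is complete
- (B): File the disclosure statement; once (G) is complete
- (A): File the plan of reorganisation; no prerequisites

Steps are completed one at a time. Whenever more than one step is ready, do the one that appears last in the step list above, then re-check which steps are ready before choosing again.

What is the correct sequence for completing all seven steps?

(A) has no prerequisites → (A) first.
(G) needed (A), now all done → (G).
(B), (D), (F) and (E) are all available; (B) is listed later → (B).
(D), (F) and (E) are all available; (D) is listed later → (D).
Ready: (F) and (E). (F) is listed later → (F).
(C) and (E) are both available; (C) is listed later → (C).
That leaves (E) as the only ready step → (E).

(A) (G) (B) (D) (F) (C) (E)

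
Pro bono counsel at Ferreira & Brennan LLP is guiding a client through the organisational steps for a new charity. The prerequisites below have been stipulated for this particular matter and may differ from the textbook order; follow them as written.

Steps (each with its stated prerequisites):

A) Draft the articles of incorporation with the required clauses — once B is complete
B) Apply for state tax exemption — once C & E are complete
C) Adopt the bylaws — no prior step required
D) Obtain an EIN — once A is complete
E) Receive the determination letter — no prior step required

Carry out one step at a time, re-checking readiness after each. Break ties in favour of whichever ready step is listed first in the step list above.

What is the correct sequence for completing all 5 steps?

C and E have no prerequisites; C is listed earlier, so C is first.
That leaves E as the only ready step → E.
B needed C and E, now all done → B.
A needed B, now all done → A.
That leaves D as the only ready step → D.

C → E → B → A → D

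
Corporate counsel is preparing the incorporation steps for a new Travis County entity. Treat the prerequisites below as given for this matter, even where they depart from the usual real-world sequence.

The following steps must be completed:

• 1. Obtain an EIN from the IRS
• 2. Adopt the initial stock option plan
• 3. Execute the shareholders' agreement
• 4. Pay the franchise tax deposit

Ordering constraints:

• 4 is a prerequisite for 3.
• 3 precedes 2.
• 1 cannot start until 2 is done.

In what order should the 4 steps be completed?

4 is the only step with nothing outstanding, so it goes first.
Next only 3 has its prerequisites met → 3.
2 is the only step now ready → 2.
That leaves 1 as the only ready step → 1.

4, 3, 2, 1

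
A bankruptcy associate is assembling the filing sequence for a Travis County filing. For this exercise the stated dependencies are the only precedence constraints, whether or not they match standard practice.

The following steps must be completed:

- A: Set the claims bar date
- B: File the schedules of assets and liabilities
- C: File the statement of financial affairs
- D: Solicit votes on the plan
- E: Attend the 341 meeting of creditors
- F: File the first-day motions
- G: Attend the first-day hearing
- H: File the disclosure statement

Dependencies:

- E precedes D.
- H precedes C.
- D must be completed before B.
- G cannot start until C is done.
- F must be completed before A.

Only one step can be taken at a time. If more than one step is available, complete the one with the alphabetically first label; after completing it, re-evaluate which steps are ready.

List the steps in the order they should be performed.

E, F and H have no prerequisites; E has the earlier label, so E is first.
D now also ready, so the ready set is {D, F, H}; D has the earlier label → D.
B now also ready, so the ready set is {B, F, H}; B has the earlier label → B.
F and H are both available; F has the earlier label → F.
A and H are both available; A has the earlier label → A.
That leaves H as the only ready step → H.
C is the only step now ready → C.
G is the only step now ready → G.

E, D, B, F, A, H, C, G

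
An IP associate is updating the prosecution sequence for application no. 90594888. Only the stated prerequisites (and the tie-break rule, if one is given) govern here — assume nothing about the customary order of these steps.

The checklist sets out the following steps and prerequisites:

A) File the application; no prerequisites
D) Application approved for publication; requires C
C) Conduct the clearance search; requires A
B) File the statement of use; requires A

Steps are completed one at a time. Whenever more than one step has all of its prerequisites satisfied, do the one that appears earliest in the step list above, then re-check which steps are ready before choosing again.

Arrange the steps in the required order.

A, C, D, B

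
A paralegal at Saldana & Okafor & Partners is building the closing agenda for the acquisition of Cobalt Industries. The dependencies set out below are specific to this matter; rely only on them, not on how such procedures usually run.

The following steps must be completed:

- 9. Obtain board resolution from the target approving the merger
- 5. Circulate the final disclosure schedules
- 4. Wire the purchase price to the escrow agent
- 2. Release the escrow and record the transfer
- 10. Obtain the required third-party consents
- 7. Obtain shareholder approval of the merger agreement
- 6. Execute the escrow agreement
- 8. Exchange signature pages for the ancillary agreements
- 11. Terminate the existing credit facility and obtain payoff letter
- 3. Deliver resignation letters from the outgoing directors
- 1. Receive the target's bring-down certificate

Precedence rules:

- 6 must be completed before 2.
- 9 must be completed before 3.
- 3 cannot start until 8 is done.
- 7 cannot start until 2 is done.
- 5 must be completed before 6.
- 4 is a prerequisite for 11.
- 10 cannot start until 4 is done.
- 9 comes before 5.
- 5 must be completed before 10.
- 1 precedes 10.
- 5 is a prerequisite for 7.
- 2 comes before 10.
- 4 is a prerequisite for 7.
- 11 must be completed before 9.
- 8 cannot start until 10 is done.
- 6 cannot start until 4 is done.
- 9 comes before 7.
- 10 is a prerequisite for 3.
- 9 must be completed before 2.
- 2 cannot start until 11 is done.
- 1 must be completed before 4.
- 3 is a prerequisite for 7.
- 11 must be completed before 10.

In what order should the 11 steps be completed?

Only 1 has no prerequisites, so it is first.
Next only 4 has its prerequisites met → 4.
Next only 11 has its prerequisites met → 11.
9 needed 11, now all done → 9.
5 is the only step now ready → 5.
Next only 6 has its prerequisites met → 6.
Next only 2 has its prerequisites met → 2.
Next only 10 has its prerequisites met → 10.
8 needed 10, now all done → 8.
Next only 3 has its prerequisites met → 3.
7 is the only step now ready → 7.

1 → 4 → 11 → 9 → 5 → 6 → 2 → 10 → 8 → 3 → 7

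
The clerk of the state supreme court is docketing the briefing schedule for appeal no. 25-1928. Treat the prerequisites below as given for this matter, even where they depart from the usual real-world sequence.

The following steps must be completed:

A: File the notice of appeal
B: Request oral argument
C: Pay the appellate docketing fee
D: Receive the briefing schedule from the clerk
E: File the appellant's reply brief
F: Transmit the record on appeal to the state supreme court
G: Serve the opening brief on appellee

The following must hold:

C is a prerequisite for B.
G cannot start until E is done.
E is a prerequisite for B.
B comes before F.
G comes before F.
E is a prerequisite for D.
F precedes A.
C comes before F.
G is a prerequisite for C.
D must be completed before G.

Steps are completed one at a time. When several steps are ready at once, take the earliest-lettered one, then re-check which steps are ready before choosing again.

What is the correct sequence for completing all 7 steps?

E, D, G, C, B, F, A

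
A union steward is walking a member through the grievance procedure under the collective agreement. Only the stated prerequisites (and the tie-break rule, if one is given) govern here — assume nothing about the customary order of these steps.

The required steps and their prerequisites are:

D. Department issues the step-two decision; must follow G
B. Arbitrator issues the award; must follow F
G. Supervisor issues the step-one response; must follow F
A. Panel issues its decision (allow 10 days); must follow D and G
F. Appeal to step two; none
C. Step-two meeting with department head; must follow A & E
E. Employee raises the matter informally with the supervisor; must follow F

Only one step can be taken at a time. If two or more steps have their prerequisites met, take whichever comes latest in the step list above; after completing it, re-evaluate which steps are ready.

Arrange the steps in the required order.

F has no prerequisites → F first.
E, G and B are all available; E is listed later → E.
Now G and B have their prerequisites met. G is listed later, so G next.
D now also ready, so the ready set is {B, D}; B is listed later → B.
D needed G, now all done → D.
A needed G and D, now all done → A.
C needed E and A, now all done → C.

F, E, G, B, D, A, C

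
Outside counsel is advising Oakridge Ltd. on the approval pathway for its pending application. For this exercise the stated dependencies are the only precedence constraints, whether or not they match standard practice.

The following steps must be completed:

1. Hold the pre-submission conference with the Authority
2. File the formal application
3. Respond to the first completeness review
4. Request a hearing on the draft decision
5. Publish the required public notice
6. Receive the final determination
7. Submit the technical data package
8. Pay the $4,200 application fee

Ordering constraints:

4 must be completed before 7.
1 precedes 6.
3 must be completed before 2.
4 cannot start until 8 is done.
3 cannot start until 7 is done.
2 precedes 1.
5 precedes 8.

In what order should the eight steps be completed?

Only 5 has no prerequisites, so it is first.
8 is the only step now ready → 8.
Next only 4 has its prerequisites met → 4.
7 needed 4, now all done → 7.
3 needed 7, now all done → 3.
2 needed 3, now all done → 2.
1 is the only step now ready → 1.
6 needed 1, now all done → 6.

5, 8, 4, 7, 3, 2, 1, 6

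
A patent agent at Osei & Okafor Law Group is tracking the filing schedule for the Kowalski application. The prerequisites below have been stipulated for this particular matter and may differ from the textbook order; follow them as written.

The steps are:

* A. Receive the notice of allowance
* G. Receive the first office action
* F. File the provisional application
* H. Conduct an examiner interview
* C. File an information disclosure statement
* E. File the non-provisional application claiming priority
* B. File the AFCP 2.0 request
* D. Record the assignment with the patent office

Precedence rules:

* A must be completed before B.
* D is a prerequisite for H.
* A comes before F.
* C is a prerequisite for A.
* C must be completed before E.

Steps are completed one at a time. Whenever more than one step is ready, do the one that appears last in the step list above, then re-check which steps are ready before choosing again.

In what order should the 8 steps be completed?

Nothing is required for D, C and G. D is listed later → D first.
H now also ready, so the ready set is {C, H, G}; C is listed later → C.
E and A now also ready, so the ready set is {E, H, G, A}; E is listed later → E.
H, G and A are all available; H is listed later → H.
Ready: G and A. G is listed later → G.
A needed C, now all done → A.
B and F are both available; B is listed later → B.
F is the only step now ready → F.

D, C, E, H, G, A, B, F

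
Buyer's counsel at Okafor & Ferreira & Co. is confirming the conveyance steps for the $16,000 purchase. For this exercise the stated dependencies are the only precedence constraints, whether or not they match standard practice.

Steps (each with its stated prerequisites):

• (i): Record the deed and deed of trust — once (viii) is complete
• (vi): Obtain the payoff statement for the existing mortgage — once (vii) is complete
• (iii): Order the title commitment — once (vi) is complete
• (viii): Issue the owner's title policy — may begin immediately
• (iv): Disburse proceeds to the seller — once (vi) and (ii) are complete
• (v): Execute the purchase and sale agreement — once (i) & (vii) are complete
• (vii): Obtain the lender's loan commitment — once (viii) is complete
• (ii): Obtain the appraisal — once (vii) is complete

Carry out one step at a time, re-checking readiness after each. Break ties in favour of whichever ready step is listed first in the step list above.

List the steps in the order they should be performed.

Only (viii) has no prerequisites, so it is first.
Ready: (i) and (vii). (i) is listed earlier → (i).
That leaves (vii) as the only ready step → (vii).
Now (vi), (v) and (ii) have their prerequisites met. (vi) is listed earlier, so (vi) next.
Ready: (iii), (v) and (ii). (iii) is listed earlier → (iii).
Now (v) and (ii) have their prerequisites met. (v) is listed earlier, so (v) next.
(ii) needed (vii), now all done → (ii).
(iv) needed (vi) and (ii), now all done → (iv).

(viii) → (i) → (vii) → (vi) → (iii) → (v) → (ii) → (iv)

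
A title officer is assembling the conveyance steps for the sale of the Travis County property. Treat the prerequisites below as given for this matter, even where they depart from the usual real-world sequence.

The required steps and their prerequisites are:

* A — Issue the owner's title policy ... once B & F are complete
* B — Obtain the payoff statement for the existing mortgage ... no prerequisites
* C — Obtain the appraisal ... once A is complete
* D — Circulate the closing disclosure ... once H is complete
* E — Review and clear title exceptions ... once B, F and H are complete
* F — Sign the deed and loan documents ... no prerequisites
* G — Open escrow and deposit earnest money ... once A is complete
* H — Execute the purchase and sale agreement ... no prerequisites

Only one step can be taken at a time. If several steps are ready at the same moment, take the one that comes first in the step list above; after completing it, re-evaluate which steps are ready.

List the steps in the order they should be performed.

B, F and H have no prerequisites; B is listed earlier, so B is first.
Ready: F and H. F is listed earlier → F.
Ready: A and H. A is listed earlier → A.
C and G now also ready, so the ready set is {C, G, H}; C is listed earlier → C.
Now G and H have their prerequisites met. G is listed earlier, so G next.
That leaves H as the only ready step → H.
D and E are both available; D is listed earlier → D.
That leaves E as the only ready step → E.

B, F, A, C, G, H, D, E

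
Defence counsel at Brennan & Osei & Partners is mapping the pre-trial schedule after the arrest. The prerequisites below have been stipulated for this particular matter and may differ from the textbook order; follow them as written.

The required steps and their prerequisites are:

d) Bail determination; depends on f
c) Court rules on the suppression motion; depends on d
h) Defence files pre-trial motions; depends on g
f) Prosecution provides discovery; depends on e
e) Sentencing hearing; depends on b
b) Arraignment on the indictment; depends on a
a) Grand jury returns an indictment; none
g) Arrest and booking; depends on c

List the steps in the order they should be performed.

a → b → e → f → d → c → g → h

a has no prerequisites → a first.
b needed a, now all done → b.
e is the only step now ready → e.
That leaves f as the only ready step → f.
Next only d has its prerequisites met → d.
c needed d, now all done → c.
g needed c, now all done → g.
h needed g, now all done → h.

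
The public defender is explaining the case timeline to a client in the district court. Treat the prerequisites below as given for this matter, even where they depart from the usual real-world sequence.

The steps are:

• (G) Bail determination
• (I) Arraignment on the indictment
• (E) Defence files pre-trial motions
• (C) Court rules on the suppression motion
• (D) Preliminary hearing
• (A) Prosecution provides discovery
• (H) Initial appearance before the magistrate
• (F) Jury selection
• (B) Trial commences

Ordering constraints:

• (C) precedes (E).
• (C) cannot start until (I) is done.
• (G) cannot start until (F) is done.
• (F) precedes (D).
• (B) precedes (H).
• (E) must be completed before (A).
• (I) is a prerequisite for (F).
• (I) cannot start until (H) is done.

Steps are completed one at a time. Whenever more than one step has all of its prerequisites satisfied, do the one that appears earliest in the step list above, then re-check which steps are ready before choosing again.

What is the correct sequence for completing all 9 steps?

(B), (H), (I), (C), (E), (A), (F), (G), (D)

Only (B) has no prerequisites, so it is first.
That leaves (H) as the only ready step → (H).
Next only (I) has its prerequisites met → (I).
Ready: (C) and (F). (C) is listed earlier → (C).
(E) now also ready, so the ready set is {(E), (F)}; (E) is listed earlier → (E).
(A) and (F) are both available; (A) is listed earlier → (A).
That leaves (F) as the only ready step → (F).
(G) and (D) are both available; (G) is listed earlier → (G).
(D) is the only step now ready → (D).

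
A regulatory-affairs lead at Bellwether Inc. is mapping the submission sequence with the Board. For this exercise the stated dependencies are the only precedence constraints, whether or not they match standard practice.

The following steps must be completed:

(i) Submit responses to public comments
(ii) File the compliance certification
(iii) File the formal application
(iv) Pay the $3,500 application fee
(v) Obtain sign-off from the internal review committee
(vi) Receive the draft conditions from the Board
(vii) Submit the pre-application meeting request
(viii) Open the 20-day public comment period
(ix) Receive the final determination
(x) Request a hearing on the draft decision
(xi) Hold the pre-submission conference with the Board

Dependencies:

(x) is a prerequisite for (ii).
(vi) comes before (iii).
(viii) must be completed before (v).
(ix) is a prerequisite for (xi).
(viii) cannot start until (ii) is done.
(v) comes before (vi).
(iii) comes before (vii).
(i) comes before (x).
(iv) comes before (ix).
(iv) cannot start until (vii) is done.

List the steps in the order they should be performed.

Only (i) has no prerequisites, so it is first.
Next only (x) has its prerequisites met → (x).
Next only (ii) has its prerequisites met → (ii).
(viii) is the only step now ready → (viii).
(v) is the only step now ready → (v).
(vi) needed (v), now all done → (vi).
(iii) is the only step now ready → (iii).
(vii) needed (iii), now all done → (vii).
(iv) is the only step now ready → (iv).
Next only (ix) has its prerequisites met → (ix).
That leaves (xi) as the only ready step → (xi).

(i), (x), (ii), (viii), (v), (vi), (iii), (vii), (iv), (ix), (xi)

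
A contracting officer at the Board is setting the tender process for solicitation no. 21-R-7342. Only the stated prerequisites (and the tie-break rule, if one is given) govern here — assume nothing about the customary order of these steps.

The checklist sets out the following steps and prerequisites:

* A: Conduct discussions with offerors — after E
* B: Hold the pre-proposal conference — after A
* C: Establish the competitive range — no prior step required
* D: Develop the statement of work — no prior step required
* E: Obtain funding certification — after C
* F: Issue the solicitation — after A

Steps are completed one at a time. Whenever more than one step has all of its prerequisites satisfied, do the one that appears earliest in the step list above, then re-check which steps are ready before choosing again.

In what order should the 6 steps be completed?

C and D have no prerequisites; C is listed earlier, so C is first.
D and E are both available; D is listed earlier → D.
Next only E has its prerequisites met → E.
A is the only step now ready → A.
Now B and F have their prerequisites met. B is listed earlier, so B next.
F needed A, now all done → F.

C, D, E, A, B, F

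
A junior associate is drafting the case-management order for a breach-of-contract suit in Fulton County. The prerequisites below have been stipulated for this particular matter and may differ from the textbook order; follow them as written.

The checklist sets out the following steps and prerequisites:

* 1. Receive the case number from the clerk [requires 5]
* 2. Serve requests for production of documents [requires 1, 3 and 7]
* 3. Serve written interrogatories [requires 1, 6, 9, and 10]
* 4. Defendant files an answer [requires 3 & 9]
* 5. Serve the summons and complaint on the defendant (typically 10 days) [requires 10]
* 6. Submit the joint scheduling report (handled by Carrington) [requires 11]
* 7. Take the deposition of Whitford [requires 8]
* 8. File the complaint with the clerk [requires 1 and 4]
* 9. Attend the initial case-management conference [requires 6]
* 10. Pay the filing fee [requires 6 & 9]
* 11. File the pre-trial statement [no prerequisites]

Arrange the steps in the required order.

Only 11 has no prerequisites, so it is first.
6 needed 11, now all done → 6.
That leaves 9 as the only ready step → 9.
10 needed 6 and 9, now all done → 10.
Next only 5 has its prerequisites met → 5.
1 is the only step now ready → 1.
3 needed 1, 6, 9 and 10, now all done → 3.
4 needed 3 and 9, now all done → 4.
8 is the only step now ready → 8.
Next only 7 has its prerequisites met → 7.
Next only 2 has its prerequisites met → 2.

11 → 6 → 9 → 10 → 5 → 1 → 3 → 4 → 8 → 7 → 2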